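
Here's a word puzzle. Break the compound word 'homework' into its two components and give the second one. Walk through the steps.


Split 'homework' into 'home' + 'work'. The second part is 'work'.

work


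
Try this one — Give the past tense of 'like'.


Apply rule: Add -d (word ends in -e). 'like' becomes 'liked'.

liked


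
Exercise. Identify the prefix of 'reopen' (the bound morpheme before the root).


The word 'reopen' = 're' (prefix) + 'open' (root). The prefix is 're'.

re


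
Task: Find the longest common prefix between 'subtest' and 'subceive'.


Compare from the start: 3 characters match: 'sub'. Mismatch at position 4: 't' vs 'c'.

sub


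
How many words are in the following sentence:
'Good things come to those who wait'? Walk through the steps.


Split into words: Good | things | come | to | those | who | wait = 7 words.

7


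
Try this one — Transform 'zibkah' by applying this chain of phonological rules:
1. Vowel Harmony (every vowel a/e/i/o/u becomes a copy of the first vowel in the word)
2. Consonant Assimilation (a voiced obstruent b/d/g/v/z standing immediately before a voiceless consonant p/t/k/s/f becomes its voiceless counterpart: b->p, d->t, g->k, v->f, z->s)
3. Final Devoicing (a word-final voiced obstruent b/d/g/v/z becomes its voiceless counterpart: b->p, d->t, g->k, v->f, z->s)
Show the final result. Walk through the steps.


Starting form: 'zibkah'
Rule 1: Vowel Harmony: all vowels become 'i' (matching first vowel). 'zibkah' -> 'zibkih'
Rule 2: Consonant Assimilation: voiced obstruent before voiceless consonant becomes voiceless ('bk' -> 'pk'). 'zibkih' -> 'zipkih'
Rule 3: Final Devoicing: final consonant 'h' is not one of the voiced obstruents b/d/g/v/z. No change.
Final form: 'zipkih'

zipkih


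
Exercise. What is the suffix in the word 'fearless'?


The word 'fearless' = 'fear' (root) + '-less' (suffix). The suffix is '-less'.

less


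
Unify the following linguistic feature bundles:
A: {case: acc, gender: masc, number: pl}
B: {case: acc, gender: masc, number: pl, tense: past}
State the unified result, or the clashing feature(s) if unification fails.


Compare features:
case: A=acc vs B=acc -> unified: acc
gender: A=masc vs B=masc -> unified: masc
number: A=pl vs B=pl -> unified: pl
tense: A=_ vs B=past -> unified: past
No clashes found.

Unified: {case: acc, gender: masc, number: pl, tense: past}


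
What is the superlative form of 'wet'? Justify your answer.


Apply superlative formation (double final consonant, add -est): 'wet' -> 'wettest'.

wettest


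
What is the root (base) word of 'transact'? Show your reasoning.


Remove prefix 'trans' from 'transact' to get root 'act'.

act


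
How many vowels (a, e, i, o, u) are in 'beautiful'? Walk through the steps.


Vowels in 'beautiful': e, a, u, i, u = 5 vowels.

5


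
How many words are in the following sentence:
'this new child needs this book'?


Split into words: this | new | child | needs | this | book = 6 words.

6


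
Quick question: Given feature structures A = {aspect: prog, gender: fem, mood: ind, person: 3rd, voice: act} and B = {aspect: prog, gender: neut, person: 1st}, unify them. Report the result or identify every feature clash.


Compare features:
aspect: A=prog vs B=prog -> unified: prog
gender: A=fem vs B=neut -> CLASH
mood: A=ind vs B=_ -> unified: ind
person: A=3rd vs B=1st -> CLASH
voice: A=act vs B=_ -> unified: act
Clashes detected on features 'gender' (fem vs neut) and 'person' (3rd vs 1st); unification fails.

CLASH on 'gender' (fem vs neut) and 'person' (3rd vs 1st)


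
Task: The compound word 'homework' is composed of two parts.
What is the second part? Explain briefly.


Split 'homework' into 'home' + 'work'. The second part is 'work'.

work


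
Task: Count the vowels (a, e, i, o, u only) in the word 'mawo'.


Vowels in 'mawo': a, o = 2 vowels.

2


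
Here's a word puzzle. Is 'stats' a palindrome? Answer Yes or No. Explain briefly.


Forward: 'stats'
Reversed: 'stats'
They are identical.

Yes


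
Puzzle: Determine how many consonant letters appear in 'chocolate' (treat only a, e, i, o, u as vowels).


Consonants in 'chocolate': c, h, c, l, t = 5 consonants.

5


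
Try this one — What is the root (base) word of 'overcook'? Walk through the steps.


Remove prefix 'over' from 'overcook' to get root 'cook'.

cook


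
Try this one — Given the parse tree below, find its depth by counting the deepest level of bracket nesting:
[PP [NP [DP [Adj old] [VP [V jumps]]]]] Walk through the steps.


Count bracket nesting levels:
'[' at pos 0: depth = 1
'[' at pos 4: depth = 2
'[' at pos 8: depth = 3
'[' at pos 12: depth = 4
'[' at pos 22: depth = 4
'[' at pos 26: depth = 5
Maximum depth reached: 5

5


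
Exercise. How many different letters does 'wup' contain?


Unique letters in 'wup': {p, u, w} = 3 distinct letters.

3


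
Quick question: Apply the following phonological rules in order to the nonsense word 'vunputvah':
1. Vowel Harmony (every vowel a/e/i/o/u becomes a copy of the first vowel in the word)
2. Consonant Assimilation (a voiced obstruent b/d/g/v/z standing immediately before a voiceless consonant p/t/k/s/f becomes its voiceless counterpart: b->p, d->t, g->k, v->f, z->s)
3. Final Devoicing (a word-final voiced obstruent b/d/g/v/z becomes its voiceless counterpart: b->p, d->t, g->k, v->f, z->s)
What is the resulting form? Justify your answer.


Starting form: 'vunputvah'
Rule 1: Vowel Harmony: all vowels become 'u' (matching first vowel). 'vunputvah' -> 'vunputvuh'
Rule 2: Consonant Assimilation: no voiced obstruent (b/d/g/v/z) stands immediately before a voiceless consonant (p/t/k/s/f). No change.
Rule 3: Final Devoicing: final consonant 'h' is not one of the voiced obstruents b/d/g/v/z. No change.
Final form: 'vunputvuh'

vunputvuh


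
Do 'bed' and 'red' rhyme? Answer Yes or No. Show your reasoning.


Rime (stressed vowel + following sounds) of 'bed': -ed = /ɛd/
Rime of 'red': -ed = /ɛd/
/ɛd/ and /ɛd/ are the same ending sound, so the words rhyme.

Yes


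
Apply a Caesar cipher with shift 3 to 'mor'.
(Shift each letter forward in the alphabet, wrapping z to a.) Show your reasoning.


Shift each letter by 3: m -> p, o -> r, r -> u. Result: 'pru'.

pru


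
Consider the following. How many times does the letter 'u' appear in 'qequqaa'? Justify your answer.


Letter 'u' in 'qequqaa': found at position(s) 4 = 1 occurrence(s).

1


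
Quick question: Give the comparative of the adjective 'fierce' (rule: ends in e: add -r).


Apply comparative formation (ends in e: add -r): 'fierce' -> 'fiercer'.

fiercer


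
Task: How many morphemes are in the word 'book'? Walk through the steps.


Decomposition: book (free morpheme) = 1 morpheme(s)

1 morphemes


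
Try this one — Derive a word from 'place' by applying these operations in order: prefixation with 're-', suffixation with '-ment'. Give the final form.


Step 1: Add prefix 're-' to 'place' = 'replace'
Step 2: Add suffix '-ment' to 'replace' = 'replacement'

replacement


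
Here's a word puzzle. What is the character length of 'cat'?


Spell out 'cat' and number each letter: c(1), a(2), t(3). Total: 3 letters.

3


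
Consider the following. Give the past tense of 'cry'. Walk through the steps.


Apply rule: Change -y to -ied. 'cry' becomes 'cried'.

cried


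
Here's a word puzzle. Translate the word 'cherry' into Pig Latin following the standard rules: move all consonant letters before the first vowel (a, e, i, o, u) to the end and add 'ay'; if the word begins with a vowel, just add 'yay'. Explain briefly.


'cherry': move consonant cluster 'ch' to end and add 'ay': 'errychay'.

errychay


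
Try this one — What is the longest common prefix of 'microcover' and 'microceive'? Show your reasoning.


Compare from the start: 6 characters match: 'microc'. Mismatch at position 7: 'o' vs 'e'.

microc


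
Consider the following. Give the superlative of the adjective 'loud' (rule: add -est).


Apply superlative formation (add -est): 'loud' -> 'loudest'.

loudest


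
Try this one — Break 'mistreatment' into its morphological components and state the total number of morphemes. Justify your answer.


Step 1: Identify prefix: 'mis' (meaning: wrongly)
Step 2: Identify root: 'treat'
Step 3: Identify suffix(es): 'ment'
Decomposition: mis- (prefix: wrongly) + treat (root) + -ment (suffix: action/result)
Total morphemes: 3

3 morphemes (mis- (prefix: wrongly) + treat (root) + -ment (suffix: action/result))


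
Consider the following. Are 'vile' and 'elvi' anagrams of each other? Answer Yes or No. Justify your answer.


Sorted letters of 'vile': 'eilv'
Sorted letters of 'elvi': 'eilv'
They match.

Yes


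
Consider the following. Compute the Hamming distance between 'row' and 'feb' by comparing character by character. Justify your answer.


Alignment:
Position 1: 'r' vs 'f' = DIFFER
Position 2: 'o' vs 'e' = DIFFER
Position 3: 'w' vs 'b' = DIFFER
Total differences: 3

3


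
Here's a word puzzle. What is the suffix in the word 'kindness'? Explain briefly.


The word 'kindness' = 'kind' (root) + '-ness' (suffix). The suffix is '-ness'.

ness


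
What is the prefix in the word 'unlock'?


The word 'unlock' = 'un' (prefix) + 'lock' (root). The prefix is 'un'.

un


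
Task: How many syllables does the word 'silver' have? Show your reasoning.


Break 'silver' into syllables: sil-ver -> sil | ver = 2 syllables

2 syllables


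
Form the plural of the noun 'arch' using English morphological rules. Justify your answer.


Apply rule: Add -es (sibilant/fricative ending). 'arch' becomes 'arches'.

arches


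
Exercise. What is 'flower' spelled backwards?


Reverse 'flower' character by character: 'rewolf'.

rewolf


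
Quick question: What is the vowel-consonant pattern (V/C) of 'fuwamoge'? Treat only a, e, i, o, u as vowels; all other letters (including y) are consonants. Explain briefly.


Letter mapping: f = C, u = V, w = C, a = V, m = C, o = V, g = C, e = V.

CVCVCVCV


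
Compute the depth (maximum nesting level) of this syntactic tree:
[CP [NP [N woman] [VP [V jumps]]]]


Count bracket nesting levels:
'[' at pos 0: depth = 1
'[' at pos 4: depth = 2
'[' at pos 8: depth = 3
'[' at pos 18: depth = 3
'[' at pos 22: depth = 4
Maximum depth reached: 4

4


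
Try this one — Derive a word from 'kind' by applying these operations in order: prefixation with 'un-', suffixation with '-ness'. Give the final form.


Step 1: Add prefix 'un-' to 'kind' = 'unkind'
Step 2: Add suffix '-ness' to 'unkind' = 'unkindness'

unkindness


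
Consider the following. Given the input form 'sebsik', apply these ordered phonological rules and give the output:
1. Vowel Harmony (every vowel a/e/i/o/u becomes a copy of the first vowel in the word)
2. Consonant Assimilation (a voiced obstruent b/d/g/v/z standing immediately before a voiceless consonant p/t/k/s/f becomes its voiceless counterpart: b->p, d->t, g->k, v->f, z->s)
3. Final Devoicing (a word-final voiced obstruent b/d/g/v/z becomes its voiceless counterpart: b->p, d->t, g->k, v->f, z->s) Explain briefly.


Starting form: 'sebsik'
Rule 1: Vowel Harmony: all vowels become 'e' (matching first vowel). 'sebsik' -> 'sebsek'
Rule 2: Consonant Assimilation: voiced obstruent before voiceless consonant becomes voiceless ('bs' -> 'ps'). 'sebsek' -> 'sepsek'
Rule 3: Final Devoicing: final consonant 'k' is not one of the voiced obstruents b/d/g/v/z. No change.
Final form: 'sepsek'

sepsek


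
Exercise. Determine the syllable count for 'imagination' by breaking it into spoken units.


Break 'imagination' into syllables: i-mag-i-na-tion -> i | mag | i | na | tion = 5 syllables

5 syllables


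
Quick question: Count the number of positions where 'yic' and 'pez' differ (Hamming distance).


Alignment:
Position 1: 'y' vs 'p' = DIFFER
Position 2: 'i' vs 'e' = DIFFER
Position 3: 'c' vs 'z' = DIFFER
Total differences: 3

3


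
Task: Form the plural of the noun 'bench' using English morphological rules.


Apply rule: Add -es (sibilant/fricative ending). 'bench' becomes 'benches'.

benches


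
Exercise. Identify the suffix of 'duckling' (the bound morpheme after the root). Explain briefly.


The word 'duckling' = 'duck' (root) + '-ling' (suffix). The suffix is '-ling'.

ling


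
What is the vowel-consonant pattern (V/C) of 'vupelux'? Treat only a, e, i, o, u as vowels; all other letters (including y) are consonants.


Letter mapping: v = C, u = V, p = C, e = V, l = C, u = V, x = C.

CVCVCVC


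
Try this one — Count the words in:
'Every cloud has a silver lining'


Split into words: Every | cloud | has | a | silver | lining = 6 words.

6


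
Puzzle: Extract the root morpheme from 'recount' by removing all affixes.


Remove prefix 're' from 'recount' to get root 'count'.

count


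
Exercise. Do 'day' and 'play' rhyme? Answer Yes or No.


Rime (stressed vowel + following sounds) of 'day': -ay = /eɪ/
Rime of 'play': -ay = /eɪ/
/eɪ/ and /eɪ/ are the same ending sound, so the words rhyme.

Yes


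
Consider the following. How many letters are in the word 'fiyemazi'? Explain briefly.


Spell out 'fiyemazi' and number each letter: f(1), i(2), y(3), e(4), m(5), a(6), z(7), i(8). Total: 8 letters.

8


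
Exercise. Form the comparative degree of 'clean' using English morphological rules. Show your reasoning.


Apply comparative formation (add -er): 'clean' -> 'cleaner'.

cleaner


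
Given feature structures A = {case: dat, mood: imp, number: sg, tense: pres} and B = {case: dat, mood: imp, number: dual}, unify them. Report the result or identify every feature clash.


Compare features:
case: A=dat vs B=dat -> unified: dat
mood: A=imp vs B=imp -> unified: imp
number: A=sg vs B=dual -> CLASH
tense: A=pres vs B=_ -> unified: pres
Clash detected on feature 'number' (sg vs dual); unification fails.

CLASH on 'number' (sg vs dual)


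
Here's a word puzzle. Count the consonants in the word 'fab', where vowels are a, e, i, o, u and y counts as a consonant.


Consonants in 'fab': f, b = 2 consonants.

2


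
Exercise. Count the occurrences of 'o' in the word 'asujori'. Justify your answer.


Letter 'o' in 'asujori': found at position(s) 5 = 1 occurrence(s).

1


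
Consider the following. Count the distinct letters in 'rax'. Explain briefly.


Unique letters in 'rax': {a, r, x} = 3 distinct letters.

3


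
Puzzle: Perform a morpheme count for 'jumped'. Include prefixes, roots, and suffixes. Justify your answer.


Decomposition: jump (root) + -ed (suffix) = 2 morpheme(s)

2 morphemes


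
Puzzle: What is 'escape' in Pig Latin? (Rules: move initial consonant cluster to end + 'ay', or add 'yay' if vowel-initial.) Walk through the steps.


'escape' starts with a vowel, so add 'yay': 'escapeyay'.

escapeyay


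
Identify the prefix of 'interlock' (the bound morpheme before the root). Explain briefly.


The word 'interlock' = 'inter' (prefix) + 'lock' (root). The prefix is 'inter'.

inter


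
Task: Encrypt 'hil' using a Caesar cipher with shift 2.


Shift each letter by 2: h -> j, i -> k, l -> n. Result: 'jkn'.

jkn


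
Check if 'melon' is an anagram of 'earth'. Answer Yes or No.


Sorted letters of 'melon': 'elmno'
Sorted letters of 'earth': 'aehrt'
They do not match.

No


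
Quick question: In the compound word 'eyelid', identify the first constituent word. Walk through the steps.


Split 'eyelid' into 'eye' + 'lid'. The first part is 'eye'.

eye


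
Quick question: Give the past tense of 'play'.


Apply rule: Add -ed. 'play' becomes 'played'.

played


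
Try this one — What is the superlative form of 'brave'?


Apply superlative formation (ends in e: add -st): 'brave' -> 'bravest'.

bravest


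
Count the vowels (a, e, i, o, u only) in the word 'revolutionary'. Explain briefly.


Vowels in 'revolutionary': e, o, u, i, o, a = 6 vowels.

6


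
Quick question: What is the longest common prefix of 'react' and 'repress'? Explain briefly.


Compare from the start: 2 characters match: 're'. Mismatch at position 3: 'a' vs 'p'.

re


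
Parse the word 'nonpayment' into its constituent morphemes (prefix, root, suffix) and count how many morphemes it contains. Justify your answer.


Step 1: Identify prefix: 'non' (meaning: not)
Step 2: Identify root: 'pay'
Step 3: Identify suffix(es): 'ment'
Decomposition: non- (prefix: not) + pay (root) + -ment (suffix: action/result)
Total morphemes: 3

3 morphemes (non- (prefix: not) + pay (root) + -ment (suffix: action/result))


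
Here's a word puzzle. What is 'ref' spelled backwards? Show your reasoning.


Reverse 'ref' character by character: 'fer'.

fer


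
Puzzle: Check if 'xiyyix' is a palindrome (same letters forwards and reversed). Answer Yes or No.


Forward: 'xiyyix'
Reversed: 'xiyyix'
They are identical.

Yes


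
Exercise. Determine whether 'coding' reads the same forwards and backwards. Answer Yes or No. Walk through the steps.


Forward: 'coding'
Reversed: 'gnidoc'
They differ.

No


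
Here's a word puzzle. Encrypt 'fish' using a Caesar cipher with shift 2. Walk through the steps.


Shift each letter by 2: f -> h, i -> k, s -> u, h -> j. Result: 'hkuj'.

hkuj


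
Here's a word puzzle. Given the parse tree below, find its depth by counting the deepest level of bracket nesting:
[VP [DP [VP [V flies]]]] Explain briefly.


Count bracket nesting levels:
'[' at pos 0: depth = 1
'[' at pos 4: depth = 2
'[' at pos 8: depth = 3
'[' at pos 12: depth = 4
Maximum depth reached: 4

4


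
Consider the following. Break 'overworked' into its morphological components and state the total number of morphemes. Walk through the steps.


Step 1: Identify prefix: 'over' (meaning: excessively)
Step 2: Identify root: 'work'
Step 3: Identify suffix(es): 'ed'
Decomposition: over- (prefix: excessively) + work (root) + -ed (suffix: past)
Total morphemes: 3

3 morphemes (over- (prefix: excessively) + work (root) + -ed (suffix: past))


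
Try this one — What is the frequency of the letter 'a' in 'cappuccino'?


Letter 'a' in 'cappuccino': found at position(s) 2 = 1 occurrence(s).

1


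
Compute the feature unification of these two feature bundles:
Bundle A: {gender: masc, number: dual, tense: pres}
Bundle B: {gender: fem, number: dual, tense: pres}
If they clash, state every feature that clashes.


Compare features:
gender: A=masc vs B=fem -> CLASH
number: A=dual vs B=dual -> unified: dual
tense: A=pres vs B=pres -> unified: pres
Clash detected on feature 'gender' (masc vs fem); unification fails.

CLASH on 'gender' (masc vs fem)


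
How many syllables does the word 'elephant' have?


Break 'elephant' into syllables: el-e-phant -> el | e | phant = 3 syllables

3 syllables


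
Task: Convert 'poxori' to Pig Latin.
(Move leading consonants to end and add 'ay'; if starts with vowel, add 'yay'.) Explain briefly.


'poxori': move consonant cluster 'p' to end and add 'ay': 'oxoripay'.

oxoripay


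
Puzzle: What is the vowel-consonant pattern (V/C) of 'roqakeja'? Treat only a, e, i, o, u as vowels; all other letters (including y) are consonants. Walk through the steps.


Letter mapping: r = C, o = V, q = C, a = V, k = C, e = V, j = C, a = V.

CVCVCVCV


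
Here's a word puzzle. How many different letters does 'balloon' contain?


Unique letters in 'balloon': {a, b, l, n, o} = 5 distinct letters.

5


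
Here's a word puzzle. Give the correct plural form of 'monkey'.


Apply rule: Add -s. 'monkey' becomes 'monkeys'.

monkeys


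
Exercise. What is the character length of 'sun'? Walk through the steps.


Spell out 'sun' and number each letter: s(1), u(2), n(3). Total: 3 letters.

3


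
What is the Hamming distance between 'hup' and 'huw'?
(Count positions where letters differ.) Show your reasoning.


Alignment:
Position 1: 'h' vs 'h' = match
Position 2: 'u' vs 'u' = match
Position 3: 'p' vs 'w' = DIFFER
Total differences: 1

1


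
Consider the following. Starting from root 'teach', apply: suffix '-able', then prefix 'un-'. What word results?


Step 1: Add suffix '-able' to 'teach' = 'teachable'
Step 2: Add prefix 'un-' to 'teachable' = 'unteachable'

unteachable


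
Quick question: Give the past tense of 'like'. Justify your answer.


Apply rule: Add -d (word ends in -e). 'like' becomes 'liked'.

liked


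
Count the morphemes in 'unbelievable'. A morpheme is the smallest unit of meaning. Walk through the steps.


Decomposition: un- (prefix) + believe (root) + -able (suffix) = 3 morpheme(s)

3 morphemes


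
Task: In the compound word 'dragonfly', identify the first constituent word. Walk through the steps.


Split 'dragonfly' into 'dragon' + 'fly'. The first part is 'dragon'.

dragon


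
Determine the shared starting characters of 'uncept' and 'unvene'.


Compare from the start: 2 characters match: 'un'. Mismatch at position 3: 'c' vs 'v'.

un


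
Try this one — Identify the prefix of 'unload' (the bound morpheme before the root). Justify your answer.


The word 'unload' = 'un' (prefix) + 'load' (root). The prefix is 'un'.

un


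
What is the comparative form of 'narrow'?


Apply comparative formation (add -er): 'narrow' -> 'narrower'.

narrower


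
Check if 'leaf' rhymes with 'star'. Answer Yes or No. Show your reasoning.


Rime (stressed vowel + following sounds) of 'leaf': -eaf = /iːf/
Rime of 'star': -ar = /ɑːr/
/iːf/ and /ɑːr/ are different ending sounds, so the words do not rhyme.

No


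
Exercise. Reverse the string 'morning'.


Reverse 'morning' character by character: 'gninrom'.

gninrom


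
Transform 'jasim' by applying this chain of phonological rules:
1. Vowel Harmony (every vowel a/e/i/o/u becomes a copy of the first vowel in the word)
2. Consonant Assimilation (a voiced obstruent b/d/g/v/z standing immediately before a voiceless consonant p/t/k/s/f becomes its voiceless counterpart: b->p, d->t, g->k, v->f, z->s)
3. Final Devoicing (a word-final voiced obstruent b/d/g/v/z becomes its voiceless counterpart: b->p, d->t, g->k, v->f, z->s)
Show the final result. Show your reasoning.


Starting form: 'jasim'
Rule 1: Vowel Harmony: all vowels become 'a' (matching first vowel). 'jasim' -> 'jasam'
Rule 2: Consonant Assimilation: no voiced obstruent (b/d/g/v/z) stands immediately before a voiceless consonant (p/t/k/s/f). No change.
Rule 3: Final Devoicing: final consonant 'm' is not one of the voiced obstruents b/d/g/v/z. No change.
Final form: 'jasam'

jasam


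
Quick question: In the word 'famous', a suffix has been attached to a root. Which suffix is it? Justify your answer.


The word 'famous' = 'fame' (root) + '-ous' (suffix). The suffix is '-ous'.

ous


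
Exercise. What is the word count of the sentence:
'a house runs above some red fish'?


Split into words: a | house | runs | above | some | red | fish = 7 words.

7


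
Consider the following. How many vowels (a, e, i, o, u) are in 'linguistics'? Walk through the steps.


Vowels in 'linguistics': i, u, i, i = 4 vowels.

4


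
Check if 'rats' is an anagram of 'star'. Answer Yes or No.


Sorted letters of 'rats': 'arst'
Sorted letters of 'star': 'arst'
They match.

Yes


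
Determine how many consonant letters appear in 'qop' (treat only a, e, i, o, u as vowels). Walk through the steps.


Consonants in 'qop': q, p = 2 consonants.

2


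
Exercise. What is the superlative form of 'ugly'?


Apply superlative formation (consonant + y: change y to i, add -est): 'ugly' -> 'ugliest'.

ugliest


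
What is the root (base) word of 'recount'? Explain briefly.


Remove prefix 're' from 'recount' to get root 'count'.

count


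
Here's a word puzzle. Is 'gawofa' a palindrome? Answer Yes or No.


Forward: 'gawofa'
Reversed: 'afowag'
They differ.

No


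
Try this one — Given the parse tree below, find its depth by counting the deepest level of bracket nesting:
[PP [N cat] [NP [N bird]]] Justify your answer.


Count bracket nesting levels:
'[' at pos 0: depth = 1
'[' at pos 4: depth = 2
'[' at pos 12: depth = 2
'[' at pos 16: depth = 3
Maximum depth reached: 3

3


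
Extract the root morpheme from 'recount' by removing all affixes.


Remove prefix 're' from 'recount' to get root 'count'.

count


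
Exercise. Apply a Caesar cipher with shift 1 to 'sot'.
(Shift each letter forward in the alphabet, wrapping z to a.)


Shift each letter by 1: s -> t, o -> p, t -> u. Result: 'tpu'.

tpu


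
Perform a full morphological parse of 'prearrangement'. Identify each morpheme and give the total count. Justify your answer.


Step 1: Identify prefix: 'pre' (meaning: before)
Step 2: Identify root: 'arrange'
Step 3: Identify suffix(es): 'ment'
Decomposition: pre- (prefix: before) + arrange (root) + -ment (suffix: action/result)
Total morphemes: 3

3 morphemes (pre- (prefix: before) + arrange (root) + -ment (suffix: action/result))


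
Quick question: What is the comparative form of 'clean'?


Apply comparative formation (add -er): 'clean' -> 'cleaner'.

cleaner


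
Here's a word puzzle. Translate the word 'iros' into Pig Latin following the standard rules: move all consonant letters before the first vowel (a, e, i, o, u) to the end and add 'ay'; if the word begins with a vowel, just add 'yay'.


'iros' starts with a vowel, so add 'yay': 'irosyay'.

irosyay


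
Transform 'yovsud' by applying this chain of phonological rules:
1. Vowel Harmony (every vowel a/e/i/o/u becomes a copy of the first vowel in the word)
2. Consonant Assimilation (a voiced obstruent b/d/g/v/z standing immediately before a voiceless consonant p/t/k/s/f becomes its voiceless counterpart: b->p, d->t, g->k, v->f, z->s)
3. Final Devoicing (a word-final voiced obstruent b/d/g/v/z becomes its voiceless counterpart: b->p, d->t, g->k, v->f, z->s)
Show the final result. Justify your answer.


Starting form: 'yovsud'
Rule 1: Vowel Harmony: all vowels become 'o' (matching first vowel). 'yovsud' -> 'yovsod'
Rule 2: Consonant Assimilation: voiced obstruent before voiceless consonant becomes voiceless ('vs' -> 'fs'). 'yovsod' -> 'yofsod'
Rule 3: Final Devoicing: word-final voiced obstruent 'd' becomes voiceless 't'. 'yofsod' -> 'yofsot'
Final form: 'yofsot'

yofsot


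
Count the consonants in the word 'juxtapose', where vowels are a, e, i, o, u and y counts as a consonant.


Consonants in 'juxtapose': j, x, t, p, s = 5 consonants.

5


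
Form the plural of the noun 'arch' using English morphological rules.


Apply rule: Add -es (sibilant/fricative ending). 'arch' becomes 'arches'.

arches


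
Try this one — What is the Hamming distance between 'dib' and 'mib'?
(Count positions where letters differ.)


Alignment:
Position 1: 'd' vs 'm' = DIFFER
Position 2: 'i' vs 'i' = match
Position 3: 'b' vs 'b' = match
Total differences: 1

1


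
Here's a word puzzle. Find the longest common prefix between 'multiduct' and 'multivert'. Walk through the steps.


Compare from the start: 5 characters match: 'multi'. Mismatch at position 6: 'd' vs 'v'.

multi


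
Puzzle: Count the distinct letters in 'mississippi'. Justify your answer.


Unique letters in 'mississippi': {i, m, p, s} = 4 distinct letters.

4


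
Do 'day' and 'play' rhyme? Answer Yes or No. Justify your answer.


Rime (stressed vowel + following sounds) of 'day': -ay = /eɪ/
Rime of 'play': -ay = /eɪ/
/eɪ/ and /eɪ/ are the same ending sound, so the words rhyme.

Yes


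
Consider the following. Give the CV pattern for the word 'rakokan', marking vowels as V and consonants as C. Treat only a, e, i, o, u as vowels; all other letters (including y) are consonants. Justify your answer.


Letter mapping: r = C, a = V, k = C, o = V, k = C, a = V, n = C.

CVCVCVC


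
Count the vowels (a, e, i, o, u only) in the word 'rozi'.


Vowels in 'rozi': o, i = 2 vowels.

2


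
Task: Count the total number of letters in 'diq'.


Spell out 'diq' and number each letter: d(1), i(2), q(3). Total: 3 letters.

3


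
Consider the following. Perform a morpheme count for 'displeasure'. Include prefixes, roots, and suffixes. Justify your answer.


Decomposition: dis- (prefix) + please (root) + -ure (suffix) = 3 morpheme(s)

3 morphemes


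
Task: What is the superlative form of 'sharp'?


Apply superlative formation (add -est): 'sharp' -> 'sharpest'.

sharpest


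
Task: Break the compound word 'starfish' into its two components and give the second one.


Split 'starfish' into 'star' + 'fish'. The second part is 'fish'.

fish


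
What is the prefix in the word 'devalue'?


The word 'devalue' = 'de' (prefix) + 'value' (root). The prefix is 'de'.

de


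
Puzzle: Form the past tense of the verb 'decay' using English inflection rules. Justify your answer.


Apply rule: Add -ed. 'decay' becomes 'decayed'.

decayed


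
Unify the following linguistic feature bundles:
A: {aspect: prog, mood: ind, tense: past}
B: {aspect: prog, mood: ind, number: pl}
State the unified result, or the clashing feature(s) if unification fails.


Compare features:
aspect: A=prog vs B=prog -> unified: prog
mood: A=ind vs B=ind -> unified: ind
number: A=_ vs B=pl -> unified: pl
tense: A=past vs B=_ -> unified: past
No clashes found.

Unified: {aspect: prog, mood: ind, number: pl, tense: past}


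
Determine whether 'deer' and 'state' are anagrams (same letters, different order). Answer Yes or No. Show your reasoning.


Sorted letters of 'deer': 'deer'
Sorted letters of 'state': 'aestt'
They do not match.

No


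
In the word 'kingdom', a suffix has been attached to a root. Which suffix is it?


The word 'kingdom' = 'king' (root) + '-dom' (suffix). The suffix is '-dom'.

dom


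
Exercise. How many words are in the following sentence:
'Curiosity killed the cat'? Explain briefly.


Split into words: Curiosity | killed | the | cat = 4 words.

4


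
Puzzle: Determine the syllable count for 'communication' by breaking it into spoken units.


Break 'communication' into syllables: com-mu-ni-ca-tion -> com | mu | ni | ca | tion = 5 syllables

5 syllables


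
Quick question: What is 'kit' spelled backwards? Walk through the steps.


Reverse 'kit' character by character: 'tik'.

tik


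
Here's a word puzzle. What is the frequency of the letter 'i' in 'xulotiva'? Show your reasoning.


Letter 'i' in 'xulotiva': found at position(s) 6 = 1 occurrence(s).

1


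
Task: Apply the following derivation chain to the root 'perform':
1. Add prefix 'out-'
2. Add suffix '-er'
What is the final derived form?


Step 1: Add prefix 'out-' to 'perform' = 'outperform'
Step 2: Add suffix '-er' to 'outperform' = 'outperformer'

outperformer


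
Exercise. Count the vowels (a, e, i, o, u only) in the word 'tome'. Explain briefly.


Vowels in 'tome': o, e = 2 vowels.

2


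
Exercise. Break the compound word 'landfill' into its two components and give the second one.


Split 'landfill' into 'land' + 'fill'. The second part is 'fill'.

fill


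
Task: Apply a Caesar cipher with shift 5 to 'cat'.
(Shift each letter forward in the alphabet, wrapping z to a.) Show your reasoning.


Shift each letter by 5: c -> h, a -> f, t -> y. Result: 'hfy'.

hfy


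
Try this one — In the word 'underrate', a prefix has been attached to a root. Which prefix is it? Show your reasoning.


The word 'underrate' = 'under' (prefix) + 'rate' (root). The prefix is 'under'.

under


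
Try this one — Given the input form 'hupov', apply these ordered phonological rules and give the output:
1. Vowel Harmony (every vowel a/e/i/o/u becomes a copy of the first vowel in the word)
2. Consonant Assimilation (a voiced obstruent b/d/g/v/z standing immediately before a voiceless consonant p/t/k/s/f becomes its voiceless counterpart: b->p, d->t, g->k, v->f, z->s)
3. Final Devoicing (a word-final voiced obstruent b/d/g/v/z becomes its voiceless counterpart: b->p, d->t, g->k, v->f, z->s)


Starting form: 'hupov'
Rule 1: Vowel Harmony: all vowels become 'u' (matching first vowel). 'hupov' -> 'hupuv'
Rule 2: Consonant Assimilation: no voiced obstruent (b/d/g/v/z) stands immediately before a voiceless consonant (p/t/k/s/f). No change.
Rule 3: Final Devoicing: word-final voiced obstruent 'v' becomes voiceless 'f'. 'hupuv' -> 'hupuf'
Final form: 'hupuf'

hupuf


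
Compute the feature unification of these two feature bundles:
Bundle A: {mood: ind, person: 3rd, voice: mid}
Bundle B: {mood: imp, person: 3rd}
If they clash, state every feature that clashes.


Compare features:
mood: A=ind vs B=imp -> CLASH
person: A=3rd vs B=3rd -> unified: 3rd
voice: A=mid vs B=_ -> unified: mid
Clash detected on feature 'mood' (ind vs imp); unification fails.

CLASH on 'mood' (ind vs imp)


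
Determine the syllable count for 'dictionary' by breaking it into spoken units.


Break 'dictionary' into syllables: dic-tion-ar-y -> dic | tion | ar | y = 4 syllables

4 syllables


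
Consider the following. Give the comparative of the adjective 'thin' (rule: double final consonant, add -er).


Apply comparative formation (double final consonant, add -er): 'thin' -> 'thinner'.

thinner


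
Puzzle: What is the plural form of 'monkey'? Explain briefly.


Apply rule: Add -s. 'monkey' becomes 'monkeys'.

monkeys


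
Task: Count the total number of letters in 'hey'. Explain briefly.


Spell out 'hey' and number each letter: h(1), e(2), y(3). Total: 3 letters.

3


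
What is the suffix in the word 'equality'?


The word 'equality' = 'equal' (root) + '-ity' (suffix). The suffix is '-ity'.

ity


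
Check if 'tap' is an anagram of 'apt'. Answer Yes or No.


Sorted letters of 'tap': 'apt'
Sorted letters of 'apt': 'apt'
They match.

Yes


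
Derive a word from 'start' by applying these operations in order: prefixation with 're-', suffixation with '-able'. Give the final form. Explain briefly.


Step 1: Add prefix 're-' to 'start' = 'restart'
Step 2: Add suffix '-able' to 'restart' = 'restartable'

restartable


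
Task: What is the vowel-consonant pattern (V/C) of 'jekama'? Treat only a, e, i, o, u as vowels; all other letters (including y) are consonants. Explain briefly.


Letter mapping: j = C, e = V, k = C, a = V, m = C, a = V.

CVCVCV


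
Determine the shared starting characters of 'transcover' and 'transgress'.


Compare from the start: 5 characters match: 'trans'. Mismatch at position 6: 'c' vs 'g'.

trans


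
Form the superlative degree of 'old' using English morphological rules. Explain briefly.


Apply superlative formation (add -est): 'old' -> 'oldest'.

oldest


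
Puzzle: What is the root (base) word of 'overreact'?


Remove prefix 'over' from 'overreact' to get root 'react'.

react


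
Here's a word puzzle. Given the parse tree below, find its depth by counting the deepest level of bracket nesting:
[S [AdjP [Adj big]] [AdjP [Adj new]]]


Count bracket nesting levels:
'[' at pos 0: depth = 1
'[' at pos 3: depth = 2
'[' at pos 9: depth = 3
'[' at pos 20: depth = 2
'[' at pos 26: depth = 3
Maximum depth reached: 3

3


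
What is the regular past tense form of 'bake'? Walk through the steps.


Apply rule: Add -d (word ends in -e). 'bake' becomes 'baked'.

baked


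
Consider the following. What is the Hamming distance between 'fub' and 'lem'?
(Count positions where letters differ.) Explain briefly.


Alignment:
Position 1: 'f' vs 'l' = DIFFER
Position 2: 'u' vs 'e' = DIFFER
Position 3: 'b' vs 'm' = DIFFER
Total differences: 3

3


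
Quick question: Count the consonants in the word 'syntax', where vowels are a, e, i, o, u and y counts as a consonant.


Consonants in 'syntax': s, y, n, t, x = 5 consonants.

5


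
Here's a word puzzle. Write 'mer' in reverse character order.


Reverse 'mer' character by character: 'rem'.

rem


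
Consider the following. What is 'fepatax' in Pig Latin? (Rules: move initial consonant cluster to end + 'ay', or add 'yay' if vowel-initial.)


'fepatax': move consonant cluster 'f' to end and add 'ay': 'epataxfay'.

epataxfay


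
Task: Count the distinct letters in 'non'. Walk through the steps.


Unique letters in 'non': {n, o} = 2 distinct letters.

2


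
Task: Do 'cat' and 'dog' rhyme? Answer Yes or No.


Rime (stressed vowel + following sounds) of 'cat': -at = /æt/
Rime of 'dog': -og = /ɒg/
/æt/ and /ɒg/ are different ending sounds, so the words do not rhyme.

No


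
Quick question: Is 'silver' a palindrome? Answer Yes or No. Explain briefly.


Forward: 'silver'
Reversed: 'revlis'
They differ.

No


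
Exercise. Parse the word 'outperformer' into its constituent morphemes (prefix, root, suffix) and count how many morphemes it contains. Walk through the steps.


Step 1: Identify prefix: 'out' (meaning: surpass)
Step 2: Identify root: 'perform'
Step 3: Identify suffix(es): 'er'
Decomposition: out- (prefix: surpass) + perform (root) + -er (suffix: one who)
Total morphemes: 3

3 morphemes (out- (prefix: surpass) + perform (root) + -er (suffix: one who))


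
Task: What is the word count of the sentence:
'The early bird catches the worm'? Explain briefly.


Split into words: The | early | bird | catches | the | worm = 6 words.

6


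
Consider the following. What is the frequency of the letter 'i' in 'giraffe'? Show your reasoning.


Letter 'i' in 'giraffe': found at position(s) 2 = 1 occurrence(s).

1


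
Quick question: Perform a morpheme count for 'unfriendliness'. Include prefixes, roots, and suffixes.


Decomposition: un- (prefix) + friend (root) + -ly (suffix) + -ness (suffix) = 4 morpheme(s)

4 morphemes


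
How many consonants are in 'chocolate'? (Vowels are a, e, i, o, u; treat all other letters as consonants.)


Consonants in 'chocolate': c, h, c, l, t = 5 consonants.

5


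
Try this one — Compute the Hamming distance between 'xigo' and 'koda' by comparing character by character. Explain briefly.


Alignment:
Position 1: 'x' vs 'k' = DIFFER
Position 2: 'i' vs 'o' = DIFFER
Position 3: 'g' vs 'd' = DIFFER
Position 4: 'o' vs 'a' = DIFFER
Total differences: 4

4


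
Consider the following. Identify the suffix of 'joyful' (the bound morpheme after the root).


The word 'joyful' = 'joy' (root) + '-ful' (suffix). The suffix is '-ful'.

ful


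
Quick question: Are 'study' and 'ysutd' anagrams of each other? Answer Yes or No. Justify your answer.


Sorted letters of 'study': 'dstuy'
Sorted letters of 'ysutd': 'dstuy'
They match.

Yes


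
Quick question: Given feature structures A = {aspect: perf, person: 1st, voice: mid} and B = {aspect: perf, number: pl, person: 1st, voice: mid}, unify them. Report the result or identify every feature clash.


Compare features:
aspect: A=perf vs B=perf -> unified: perf
number: A=_ vs B=pl -> unified: pl
person: A=1st vs B=1st -> unified: 1st
voice: A=mid vs B=mid -> unified: mid
No clashes found.

Unified: {aspect: perf, number: pl, person: 1st, voice: mid}


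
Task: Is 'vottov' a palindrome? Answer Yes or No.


Forward: 'vottov'
Reversed: 'vottov'
They are identical.

Yes


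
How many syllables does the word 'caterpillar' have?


Break 'caterpillar' into syllables: cat-er-pil-lar -> cat | er | pil | lar = 4 syllables

4 syllables


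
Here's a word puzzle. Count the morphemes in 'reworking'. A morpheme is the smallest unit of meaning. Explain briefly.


Decomposition: re- (prefix) + work (root) + -ing (suffix) = 3 morpheme(s)

3 morphemes
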